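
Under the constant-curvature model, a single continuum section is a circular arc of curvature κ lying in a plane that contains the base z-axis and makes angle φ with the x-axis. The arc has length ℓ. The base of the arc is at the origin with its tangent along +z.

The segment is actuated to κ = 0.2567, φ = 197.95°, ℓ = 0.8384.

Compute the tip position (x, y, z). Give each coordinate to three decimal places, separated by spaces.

θ = κ·ℓ = 0.2567 × 0.8384 = 0.21522 rad
ρ = (1 − cos θ)/κ = (1 − 0.97693)/0.2567 = 0.08987
z = sin θ / κ = 0.21356/0.2567 = 0.83194
x = ρ cos φ = 0.08987 × cos(197.95°) = -0.08550
y = ρ sin φ = 0.08987 × sin(197.95°) = -0.02770

-0.085 -0.028 0.832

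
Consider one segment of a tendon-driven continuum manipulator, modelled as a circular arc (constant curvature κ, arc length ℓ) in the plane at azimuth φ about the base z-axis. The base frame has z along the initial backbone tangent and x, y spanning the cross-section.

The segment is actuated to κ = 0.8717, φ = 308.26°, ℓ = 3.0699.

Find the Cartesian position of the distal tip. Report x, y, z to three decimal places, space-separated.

1.345 -1.706 0.515

θ = κ·ℓ = 0.8717 × 3.0699 = 2.67603 rad
ρ = (1 − cos θ)/κ = (1 − -0.89357)/0.8717 = 2.17227
z = sin θ / κ = 0.44892/0.8717 = 0.51500
x = ρ cos φ = 2.17227 × cos(308.26°) = 1.34514
y = ρ sin φ = 2.17227 × sin(308.26°) = -1.70569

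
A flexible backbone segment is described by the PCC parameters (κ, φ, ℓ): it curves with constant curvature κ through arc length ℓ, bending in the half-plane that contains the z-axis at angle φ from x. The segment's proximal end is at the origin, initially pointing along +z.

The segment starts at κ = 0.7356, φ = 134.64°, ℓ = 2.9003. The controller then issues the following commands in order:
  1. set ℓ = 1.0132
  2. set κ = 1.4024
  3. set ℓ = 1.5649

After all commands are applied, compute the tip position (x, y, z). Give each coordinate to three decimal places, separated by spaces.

initial: κ=0.7356, φ=134.64°, ℓ=2.9003
cmd 1: set ℓ=1.0132 → (κ,φ,ℓ)=(0.7356,134.64°,1.0132) → tip=(-0.2532,0.2564,0.9220)
cmd 2: set κ=1.4024 → (κ,φ,ℓ)=(1.4024,134.64°,1.0132) → tip=(-0.4262,0.4316,0.7051)
cmd 3: set ℓ=1.5649 → (κ,φ,ℓ)=(1.4024,134.64°,1.5649) → tip=(-0.7937,0.8037,0.5788)

-0.794 0.804 0.579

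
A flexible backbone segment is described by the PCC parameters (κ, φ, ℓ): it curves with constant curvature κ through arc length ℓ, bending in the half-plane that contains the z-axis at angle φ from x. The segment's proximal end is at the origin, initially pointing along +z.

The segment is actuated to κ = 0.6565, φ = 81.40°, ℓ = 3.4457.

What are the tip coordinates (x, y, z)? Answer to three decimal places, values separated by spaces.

0.373 2.466 1.174

θ = κ·ℓ = 0.6565 × 3.4457 = 2.26210 rad
ρ = (1 − cos θ)/κ = (1 − -0.63754)/0.6565 = 2.49435
z = sin θ / κ = 0.77041/0.6565 = 1.17352
x = ρ cos φ = 2.49435 × cos(81.40°) = 0.37299
y = ρ sin φ = 2.49435 × sin(81.40°) = 2.46631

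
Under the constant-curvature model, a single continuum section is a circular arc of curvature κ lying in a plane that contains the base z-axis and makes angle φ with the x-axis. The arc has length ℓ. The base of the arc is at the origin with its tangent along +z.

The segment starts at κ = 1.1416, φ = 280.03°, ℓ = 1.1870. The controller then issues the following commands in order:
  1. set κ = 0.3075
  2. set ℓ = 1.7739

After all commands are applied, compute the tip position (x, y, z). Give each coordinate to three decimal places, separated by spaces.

initial: κ=1.1416, φ=280.03°, ℓ=1.1870
cmd 1: set κ=0.3075 → (κ,φ,ℓ)=(0.3075,280.03°,1.1870) → tip=(0.0373,-0.2110,1.1608)
cmd 2: set ℓ=1.7739 → (κ,φ,ℓ)=(0.3075,280.03°,1.7739) → tip=(0.0822,-0.4647,1.6872)

0.082 -0.465 1.687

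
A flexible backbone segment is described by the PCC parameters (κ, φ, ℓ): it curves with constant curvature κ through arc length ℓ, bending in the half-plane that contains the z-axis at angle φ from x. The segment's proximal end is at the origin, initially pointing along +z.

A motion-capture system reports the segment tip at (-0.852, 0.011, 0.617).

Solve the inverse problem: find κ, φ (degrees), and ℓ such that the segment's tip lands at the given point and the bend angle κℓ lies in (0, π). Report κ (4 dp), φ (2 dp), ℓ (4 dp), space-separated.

1.5398 179.26 1.2262

ρ = √(x²+y²) = √(-0.852² + 0.011²) = 0.85207
φ = atan2(y, x) mod 360° = atan2(0.011, -0.852) = 179.2603°
|p|² = ρ² + z² = 0.85207² + 0.617² = 1.10671
κ = 2ρ / |p|² = 2×0.85207 / 1.10671 = 1.53982
θ = 2·atan2(ρ, z) = 2·atan2(0.85207, 0.617) = 1.88813 rad
ℓ = θ/κ = 1.88813/1.53982 = 1.22620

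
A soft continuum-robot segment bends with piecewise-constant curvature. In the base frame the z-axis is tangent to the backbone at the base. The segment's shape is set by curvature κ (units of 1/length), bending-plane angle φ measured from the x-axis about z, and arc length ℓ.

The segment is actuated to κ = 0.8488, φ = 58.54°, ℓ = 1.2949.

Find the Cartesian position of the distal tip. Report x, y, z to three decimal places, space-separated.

θ = κ·ℓ = 0.8488 × 1.2949 = 1.09911 rad
ρ = (1 − cos θ)/κ = (1 − 0.45439)/0.8488 = 0.64280
z = sin θ / κ = 0.89080/0.8488 = 1.04949
x = ρ cos φ = 0.64280 × cos(58.54°) = 0.33548
y = ρ sin φ = 0.64280 × sin(58.54°) = 0.54831

0.335 0.548 1.049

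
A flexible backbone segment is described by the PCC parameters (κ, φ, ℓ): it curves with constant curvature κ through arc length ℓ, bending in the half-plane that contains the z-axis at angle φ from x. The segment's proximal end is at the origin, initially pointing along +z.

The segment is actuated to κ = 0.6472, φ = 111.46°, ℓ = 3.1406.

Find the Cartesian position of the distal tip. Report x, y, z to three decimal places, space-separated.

θ = κ·ℓ = 0.6472 × 3.1406 = 2.03260 rad
ρ = (1 − cos θ)/κ = (1 − -0.44556)/0.6472 = 2.23356
z = sin θ / κ = 0.89525/0.6472 = 1.38327
x = ρ cos φ = 2.23356 × cos(111.46°) = -0.81715
y = ρ sin φ = 2.23356 × sin(111.46°) = 2.07871

-0.817 2.079 1.383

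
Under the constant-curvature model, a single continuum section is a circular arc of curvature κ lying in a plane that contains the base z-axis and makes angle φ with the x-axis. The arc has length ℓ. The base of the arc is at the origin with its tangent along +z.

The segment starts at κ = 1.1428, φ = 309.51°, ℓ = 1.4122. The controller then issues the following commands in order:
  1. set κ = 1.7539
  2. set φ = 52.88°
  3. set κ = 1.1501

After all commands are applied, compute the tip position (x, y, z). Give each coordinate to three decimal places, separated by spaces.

0.553 0.730 0.868

initial: κ=1.1428, φ=309.51°, ℓ=1.4122
cmd 1: set κ=1.7539 → (κ,φ,ℓ)=(1.7539,309.51°,1.4122) → tip=(0.6482,-0.7861,0.3517)
cmd 2: set φ=52.88° → (κ,φ,ℓ)=(1.7539,52.88°,1.4122) → tip=(0.6149,0.8125,0.3517)
cmd 3: set κ=1.1501 → (κ,φ,ℓ)=(1.1501,52.88°,1.4122) → tip=(0.5527,0.7303,0.8683)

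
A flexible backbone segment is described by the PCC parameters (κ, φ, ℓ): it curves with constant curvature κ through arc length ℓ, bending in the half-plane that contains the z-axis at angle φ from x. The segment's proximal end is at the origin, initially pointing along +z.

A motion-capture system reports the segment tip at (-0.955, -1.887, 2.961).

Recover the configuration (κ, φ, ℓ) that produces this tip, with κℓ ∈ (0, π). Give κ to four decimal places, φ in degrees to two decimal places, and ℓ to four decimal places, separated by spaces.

0.3195 243.16 3.8829

ρ = √(x²+y²) = √(-0.955² + -1.887²) = 2.11490
φ = atan2(y, x) mod 360° = atan2(-1.887, -0.955) = 243.1563°
|p|² = ρ² + z² = 2.11490² + 2.961² = 13.24031
κ = 2ρ / |p|² = 2×2.11490 / 13.24031 = 0.31946
θ = 2·atan2(ρ, z) = 2·atan2(2.11490, 2.961) = 1.24045 rad
ℓ = θ/κ = 1.24045/0.31946 = 3.88293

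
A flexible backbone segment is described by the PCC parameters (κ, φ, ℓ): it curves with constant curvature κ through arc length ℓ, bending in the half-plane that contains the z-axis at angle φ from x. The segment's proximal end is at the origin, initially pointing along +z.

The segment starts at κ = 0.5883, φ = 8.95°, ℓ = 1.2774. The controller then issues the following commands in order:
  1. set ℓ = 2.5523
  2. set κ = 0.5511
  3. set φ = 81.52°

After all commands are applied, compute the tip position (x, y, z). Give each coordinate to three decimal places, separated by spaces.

initial: κ=0.5883, φ=8.95°, ℓ=1.2774
cmd 1: set ℓ=2.5523 → (κ,φ,ℓ)=(0.5883,8.95°,2.5523) → tip=(1.5629,0.2461,1.6957)
cmd 2: set κ=0.5511 → (κ,φ,ℓ)=(0.5511,8.95°,2.5523) → tip=(1.4994,0.2361,1.7901)
cmd 3: set φ=81.52° → (κ,φ,ℓ)=(0.5511,81.52°,2.5523) → tip=(0.2238,1.5013,1.7901)

0.224 1.501 1.790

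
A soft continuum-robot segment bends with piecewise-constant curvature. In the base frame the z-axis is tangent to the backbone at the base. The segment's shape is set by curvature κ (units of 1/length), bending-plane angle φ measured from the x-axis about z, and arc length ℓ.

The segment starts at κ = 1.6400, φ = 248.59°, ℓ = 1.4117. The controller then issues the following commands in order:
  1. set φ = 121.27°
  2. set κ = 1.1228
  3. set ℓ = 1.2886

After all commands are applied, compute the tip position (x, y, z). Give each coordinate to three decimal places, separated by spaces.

initial: κ=1.6400, φ=248.59°, ℓ=1.4117
cmd 1: set φ=121.27° → (κ,φ,ℓ)=(1.6400,121.27°,1.4117) → tip=(-0.5309,0.8743,0.4485)
cmd 2: set κ=1.1228 → (κ,φ,ℓ)=(1.1228,121.27°,1.4117) → tip=(-0.4689,0.7721,0.8905)
cmd 3: set ℓ=1.2886 → (κ,φ,ℓ)=(1.1228,121.27°,1.2886) → tip=(-0.4051,0.6671,0.8838)

-0.405 0.667 0.884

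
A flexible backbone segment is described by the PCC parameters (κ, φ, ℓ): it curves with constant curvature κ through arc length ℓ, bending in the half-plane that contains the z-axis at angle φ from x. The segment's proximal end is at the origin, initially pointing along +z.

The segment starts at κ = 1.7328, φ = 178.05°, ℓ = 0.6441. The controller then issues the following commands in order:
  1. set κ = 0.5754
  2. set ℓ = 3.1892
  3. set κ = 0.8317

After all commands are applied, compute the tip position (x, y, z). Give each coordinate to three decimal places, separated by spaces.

initial: κ=1.7328, φ=178.05°, ℓ=0.6441
cmd 1: set κ=0.5754 → (κ,φ,ℓ)=(0.5754,178.05°,0.6441) → tip=(-0.1179,0.0040,0.6295)
cmd 2: set ℓ=3.1892 → (κ,φ,ℓ)=(0.5754,178.05°,3.1892) → tip=(-2.1906,0.0746,1.6776)
cmd 3: set κ=0.8317 → (κ,φ,ℓ)=(0.8317,178.05°,3.1892) → tip=(-2.2624,0.0770,0.5649)

-2.262 0.077 0.565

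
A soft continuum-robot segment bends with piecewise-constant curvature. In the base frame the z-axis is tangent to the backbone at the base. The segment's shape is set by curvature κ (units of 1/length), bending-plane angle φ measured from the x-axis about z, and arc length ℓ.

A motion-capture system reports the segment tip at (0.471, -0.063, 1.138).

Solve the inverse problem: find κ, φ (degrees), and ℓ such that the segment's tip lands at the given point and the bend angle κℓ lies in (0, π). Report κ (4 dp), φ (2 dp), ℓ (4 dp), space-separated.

ρ = √(x²+y²) = √(0.471² + -0.063²) = 0.47519
φ = atan2(y, x) mod 360° = atan2(-0.063, 0.471) = 352.3815°
|p|² = ρ² + z² = 0.47519² + 1.138² = 1.52085
κ = 2ρ / |p|² = 2×0.47519 / 1.52085 = 0.62491
θ = 2·atan2(ρ, z) = 2·atan2(0.47519, 1.138) = 0.79112 rad
ℓ = θ/κ = 0.79112/0.62491 = 1.26599

0.6249 352.38 1.2660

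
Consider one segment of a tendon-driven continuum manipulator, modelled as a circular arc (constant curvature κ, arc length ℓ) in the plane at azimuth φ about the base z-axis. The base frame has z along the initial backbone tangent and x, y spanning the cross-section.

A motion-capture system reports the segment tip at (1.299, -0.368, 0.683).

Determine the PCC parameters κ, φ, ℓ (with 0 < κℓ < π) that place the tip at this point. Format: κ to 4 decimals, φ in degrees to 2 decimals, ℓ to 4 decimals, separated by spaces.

ρ = √(x²+y²) = √(1.299² + -0.368²) = 1.35012
φ = atan2(y, x) mod 360° = atan2(-0.368, 1.299) = 344.1828°
|p|² = ρ² + z² = 1.35012² + 0.683² = 2.28931
κ = 2ρ / |p|² = 2×1.35012 / 2.28931 = 1.17950
θ = 2·atan2(ρ, z) = 2·atan2(1.35012, 0.683) = 2.20491 rad
ℓ = θ/κ = 2.20491/1.17950 = 1.86936

1.1795 344.18 1.8694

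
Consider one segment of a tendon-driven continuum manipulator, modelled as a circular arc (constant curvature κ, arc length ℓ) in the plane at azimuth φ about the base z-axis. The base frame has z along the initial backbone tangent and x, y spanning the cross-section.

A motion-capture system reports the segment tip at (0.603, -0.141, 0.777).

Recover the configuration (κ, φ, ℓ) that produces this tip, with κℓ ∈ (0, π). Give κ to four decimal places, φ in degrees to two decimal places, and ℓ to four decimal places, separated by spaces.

ρ = √(x²+y²) = √(0.603² + -0.141²) = 0.61927
φ = atan2(y, x) mod 360° = atan2(-0.141, 0.603) = 346.8389°
|p|² = ρ² + z² = 0.61927² + 0.777² = 0.98722
κ = 2ρ / |p|² = 2×0.61927 / 0.98722 = 1.25457
θ = 2·atan2(ρ, z) = 2·atan2(0.61927, 0.777) = 1.34581 rad
ℓ = θ/κ = 1.34581/1.25457 = 1.07273

1.2546 346.84 1.0727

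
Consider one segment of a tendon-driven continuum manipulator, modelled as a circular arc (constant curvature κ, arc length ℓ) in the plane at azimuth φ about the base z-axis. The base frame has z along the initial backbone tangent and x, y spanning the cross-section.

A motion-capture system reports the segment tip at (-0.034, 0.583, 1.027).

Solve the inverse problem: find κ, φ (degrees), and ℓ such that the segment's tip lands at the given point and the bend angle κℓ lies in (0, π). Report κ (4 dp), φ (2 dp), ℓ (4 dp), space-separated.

0.8368 93.34 1.2358

ρ = √(x²+y²) = √(-0.034² + 0.583²) = 0.58399
φ = atan2(y, x) mod 360° = atan2(0.583, -0.034) = 93.3377°
|p|² = ρ² + z² = 0.58399² + 1.027² = 1.39577
κ = 2ρ / |p|² = 2×0.58399 / 1.39577 = 0.83680
θ = 2·atan2(ρ, z) = 2·atan2(0.58399, 1.027) = 1.03408 rad
ℓ = θ/κ = 1.03408/0.83680 = 1.23576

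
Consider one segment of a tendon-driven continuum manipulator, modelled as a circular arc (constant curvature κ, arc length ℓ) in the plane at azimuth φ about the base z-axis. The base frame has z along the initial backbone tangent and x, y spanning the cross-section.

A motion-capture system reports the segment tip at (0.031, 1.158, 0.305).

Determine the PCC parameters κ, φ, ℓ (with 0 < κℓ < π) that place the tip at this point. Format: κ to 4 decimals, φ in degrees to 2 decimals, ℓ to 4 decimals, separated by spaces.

1.6146 88.47 1.6269

ρ = √(x²+y²) = √(0.031² + 1.158²) = 1.15841
φ = atan2(y, x) mod 360° = atan2(1.158, 0.031) = 88.4665°
|p|² = ρ² + z² = 1.15841² + 0.305² = 1.43495
κ = 2ρ / |p|² = 2×1.15841 / 1.43495 = 1.61457
θ = 2·atan2(ρ, z) = 2·atan2(1.15841, 0.305) = 2.62670 rad
ℓ = θ/κ = 2.62670/1.61457 = 1.62687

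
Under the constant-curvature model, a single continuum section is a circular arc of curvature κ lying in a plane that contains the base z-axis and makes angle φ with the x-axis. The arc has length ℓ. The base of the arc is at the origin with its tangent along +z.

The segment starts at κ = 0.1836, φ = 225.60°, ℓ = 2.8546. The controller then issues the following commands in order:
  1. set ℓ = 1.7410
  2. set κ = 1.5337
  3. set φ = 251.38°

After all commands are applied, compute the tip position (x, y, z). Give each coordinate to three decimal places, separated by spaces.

-0.394 -1.168 0.296

initial: κ=0.1836, φ=225.60°, ℓ=2.8546
cmd 1: set ℓ=1.7410 → (κ,φ,ℓ)=(0.1836,225.60°,1.7410) → tip=(-0.1930,-0.1971,1.7115)
cmd 2: set κ=1.5337 → (κ,φ,ℓ)=(1.5337,225.60°,1.7410) → tip=(-0.8626,-0.8809,0.2961)
cmd 3: set φ=251.38° → (κ,φ,ℓ)=(1.5337,251.38°,1.7410) → tip=(-0.3937,-1.1684,0.2961)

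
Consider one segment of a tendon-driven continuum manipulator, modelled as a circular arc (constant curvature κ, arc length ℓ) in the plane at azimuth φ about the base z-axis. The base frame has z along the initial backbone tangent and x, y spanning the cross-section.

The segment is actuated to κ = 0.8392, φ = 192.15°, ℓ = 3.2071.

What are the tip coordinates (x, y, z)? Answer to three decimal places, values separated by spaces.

-2.214 -0.477 0.519

θ = κ·ℓ = 0.8392 × 3.2071 = 2.69140 rad
ρ = (1 − cos θ)/κ = (1 − -0.90036)/0.8392 = 2.26449
z = sin θ / κ = 0.43514/0.8392 = 0.51852
x = ρ cos φ = 2.26449 × cos(192.15°) = -2.21377
y = ρ sin φ = 2.26449 × sin(192.15°) = -0.47661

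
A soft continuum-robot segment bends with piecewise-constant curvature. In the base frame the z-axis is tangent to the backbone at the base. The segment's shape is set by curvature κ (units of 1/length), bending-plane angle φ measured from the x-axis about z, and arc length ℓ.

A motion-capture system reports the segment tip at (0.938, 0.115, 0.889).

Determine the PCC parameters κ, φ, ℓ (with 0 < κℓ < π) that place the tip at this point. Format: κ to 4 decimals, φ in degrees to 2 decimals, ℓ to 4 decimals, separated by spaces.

ρ = √(x²+y²) = √(0.938² + 0.115²) = 0.94502
φ = atan2(y, x) mod 360° = atan2(0.115, 0.938) = 6.9897°
|p|² = ρ² + z² = 0.94502² + 0.889² = 1.68339
κ = 2ρ / |p|² = 2×0.94502 / 1.68339 = 1.12276
θ = 2·atan2(ρ, z) = 2·atan2(0.94502, 0.889) = 1.63187 rad
ℓ = θ/κ = 1.63187/1.12276 = 1.45344

1.1228 6.99 1.4534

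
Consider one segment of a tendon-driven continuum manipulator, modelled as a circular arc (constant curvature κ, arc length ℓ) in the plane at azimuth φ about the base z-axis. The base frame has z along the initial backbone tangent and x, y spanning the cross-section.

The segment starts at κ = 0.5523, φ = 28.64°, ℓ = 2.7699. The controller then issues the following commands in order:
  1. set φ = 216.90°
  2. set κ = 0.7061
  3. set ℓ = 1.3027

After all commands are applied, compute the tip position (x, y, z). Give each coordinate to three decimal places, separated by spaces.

initial: κ=0.5523, φ=28.64°, ℓ=2.7699
cmd 1: set φ=216.90° → (κ,φ,ℓ)=(0.5523,216.90°,2.7699) → tip=(-1.3886,-1.0426,1.8091)
cmd 2: set κ=0.7061 → (κ,φ,ℓ)=(0.7061,216.90°,2.7699) → tip=(-1.5579,-1.1697,1.3125)
cmd 3: set ℓ=1.3027 → (κ,φ,ℓ)=(0.7061,216.90°,1.3027) → tip=(-0.4463,-0.3351,1.1266)

-0.446 -0.335 1.127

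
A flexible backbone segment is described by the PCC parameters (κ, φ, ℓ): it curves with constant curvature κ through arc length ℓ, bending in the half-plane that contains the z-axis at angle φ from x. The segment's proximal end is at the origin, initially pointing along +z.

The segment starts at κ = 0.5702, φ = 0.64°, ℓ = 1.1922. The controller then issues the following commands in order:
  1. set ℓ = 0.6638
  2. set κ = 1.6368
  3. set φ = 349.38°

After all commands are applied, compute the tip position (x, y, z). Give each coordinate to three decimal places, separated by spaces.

initial: κ=0.5702, φ=0.64°, ℓ=1.1922
cmd 1: set ℓ=0.6638 → (κ,φ,ℓ)=(0.5702,0.64°,0.6638) → tip=(0.1241,0.0014,0.6481)
cmd 2: set κ=1.6368 → (κ,φ,ℓ)=(1.6368,0.64°,0.6638) → tip=(0.3265,0.0036,0.5407)
cmd 3: set φ=349.38° → (κ,φ,ℓ)=(1.6368,349.38°,0.6638) → tip=(0.3209,-0.0602,0.5407)

0.321 -0.060 0.541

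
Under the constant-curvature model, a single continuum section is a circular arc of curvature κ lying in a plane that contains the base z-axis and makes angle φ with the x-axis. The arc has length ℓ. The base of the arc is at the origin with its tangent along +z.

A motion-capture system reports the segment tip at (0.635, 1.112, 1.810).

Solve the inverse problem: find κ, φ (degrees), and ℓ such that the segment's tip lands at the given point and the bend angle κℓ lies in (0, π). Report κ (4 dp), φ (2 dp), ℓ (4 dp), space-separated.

ρ = √(x²+y²) = √(0.635² + 1.112²) = 1.28053
φ = atan2(y, x) mod 360° = atan2(1.112, 0.635) = 60.2718°
|p|² = ρ² + z² = 1.28053² + 1.810² = 4.91587
κ = 2ρ / |p|² = 2×1.28053 / 4.91587 = 0.52098
θ = 2·atan2(ρ, z) = 2·atan2(1.28053, 1.810) = 1.23145 rad
ℓ = θ/κ = 1.23145/0.52098 = 2.36373

0.5210 60.27 2.3637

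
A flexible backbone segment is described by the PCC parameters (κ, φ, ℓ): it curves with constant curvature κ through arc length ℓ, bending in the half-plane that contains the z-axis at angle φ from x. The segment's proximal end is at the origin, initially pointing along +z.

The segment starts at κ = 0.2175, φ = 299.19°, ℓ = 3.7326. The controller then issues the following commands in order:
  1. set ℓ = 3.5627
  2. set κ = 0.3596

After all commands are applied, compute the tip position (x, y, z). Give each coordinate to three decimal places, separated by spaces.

initial: κ=0.2175, φ=299.19°, ℓ=3.7326
cmd 1: set ℓ=3.5627 → (κ,φ,ℓ)=(0.2175,299.19°,3.5627) → tip=(0.6402,-1.1459,3.2167)
cmd 2: set κ=0.3596 → (κ,φ,ℓ)=(0.3596,299.19°,3.5627) → tip=(0.9689,-1.7343,2.6650)

0.969 -1.734 2.665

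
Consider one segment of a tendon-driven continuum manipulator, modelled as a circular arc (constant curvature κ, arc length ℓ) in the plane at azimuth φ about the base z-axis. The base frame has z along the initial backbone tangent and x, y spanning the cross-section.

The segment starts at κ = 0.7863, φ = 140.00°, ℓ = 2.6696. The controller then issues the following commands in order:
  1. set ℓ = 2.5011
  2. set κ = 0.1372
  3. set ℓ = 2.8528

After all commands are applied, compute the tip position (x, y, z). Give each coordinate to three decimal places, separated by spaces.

-0.422 0.354 2.781

initial: κ=0.7863, φ=140.00°, ℓ=2.6696
cmd 1: set ℓ=2.5011 → (κ,φ,ℓ)=(0.7863,140.00°,2.5011) → tip=(-1.3499,1.1327,1.1734)
cmd 2: set κ=0.1372 → (κ,φ,ℓ)=(0.1372,140.00°,2.5011) → tip=(-0.3255,0.2731,2.4523)
cmd 3: set ℓ=2.8528 → (κ,φ,ℓ)=(0.1372,140.00°,2.8528) → tip=(-0.4222,0.3543,2.7805)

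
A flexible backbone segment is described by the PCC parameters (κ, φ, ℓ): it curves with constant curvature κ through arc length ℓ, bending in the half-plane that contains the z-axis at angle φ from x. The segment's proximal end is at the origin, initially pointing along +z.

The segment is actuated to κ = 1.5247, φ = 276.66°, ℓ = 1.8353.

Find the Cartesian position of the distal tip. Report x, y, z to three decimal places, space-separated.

0.148 -1.265 0.221

θ = κ·ℓ = 1.5247 × 1.8353 = 2.79828 rad
ρ = (1 − cos θ)/κ = (1 − -0.94165)/1.5247 = 1.27346
z = sin θ / κ = 0.33661/1.5247 = 0.22077
x = ρ cos φ = 1.27346 × cos(276.66°) = 0.14769
y = ρ sin φ = 1.27346 × sin(276.66°) = -1.26487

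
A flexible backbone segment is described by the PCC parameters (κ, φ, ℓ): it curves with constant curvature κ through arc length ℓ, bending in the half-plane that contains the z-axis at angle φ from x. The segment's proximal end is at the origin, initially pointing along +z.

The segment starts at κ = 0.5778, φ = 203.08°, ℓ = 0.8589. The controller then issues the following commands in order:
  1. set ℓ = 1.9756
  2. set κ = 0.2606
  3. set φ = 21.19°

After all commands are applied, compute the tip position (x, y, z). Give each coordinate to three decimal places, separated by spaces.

0.464 0.180 1.889

initial: κ=0.5778, φ=203.08°, ℓ=0.8589
cmd 1: set ℓ=1.9756 → (κ,φ,ℓ)=(0.5778,203.08°,1.9756) → tip=(-0.9295,-0.3961,1.5737)
cmd 2: set κ=0.2606 → (κ,φ,ℓ)=(0.2606,203.08°,1.9756) → tip=(-0.4576,-0.1950,1.8895)
cmd 3: set φ=21.19° → (κ,φ,ℓ)=(0.2606,21.19°,1.9756) → tip=(0.4638,0.1798,1.8895)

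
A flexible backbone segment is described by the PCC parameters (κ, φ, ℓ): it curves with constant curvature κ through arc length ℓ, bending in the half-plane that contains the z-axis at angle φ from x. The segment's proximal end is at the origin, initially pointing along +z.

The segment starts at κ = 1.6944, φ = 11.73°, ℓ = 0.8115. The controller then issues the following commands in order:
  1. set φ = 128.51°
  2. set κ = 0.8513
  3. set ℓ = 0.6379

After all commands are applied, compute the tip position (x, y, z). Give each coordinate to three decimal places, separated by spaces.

-0.105 0.132 0.607

initial: κ=1.6944, φ=11.73°, ℓ=0.8115
cmd 1: set φ=128.51° → (κ,φ,ℓ)=(1.6944,128.51°,0.8115) → tip=(-0.2960,0.3720,0.5789)
cmd 2: set κ=0.8513 → (κ,φ,ℓ)=(0.8513,128.51°,0.8115) → tip=(-0.1677,0.2108,0.7485)
cmd 3: set ℓ=0.6379 → (κ,φ,ℓ)=(0.8513,128.51°,0.6379) → tip=(-0.1052,0.1322,0.6070)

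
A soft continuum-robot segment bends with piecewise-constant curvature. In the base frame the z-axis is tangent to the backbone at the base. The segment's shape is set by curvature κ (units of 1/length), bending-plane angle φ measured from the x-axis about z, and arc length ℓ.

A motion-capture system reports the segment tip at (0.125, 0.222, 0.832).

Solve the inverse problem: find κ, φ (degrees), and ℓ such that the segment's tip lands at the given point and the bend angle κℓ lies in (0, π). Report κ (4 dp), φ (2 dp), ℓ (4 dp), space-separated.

ρ = √(x²+y²) = √(0.125² + 0.222²) = 0.25477
φ = atan2(y, x) mod 360° = atan2(0.222, 0.125) = 60.6177°
|p|² = ρ² + z² = 0.25477² + 0.832² = 0.75713
κ = 2ρ / |p|² = 2×0.25477 / 0.75713 = 0.67299
θ = 2·atan2(ρ, z) = 2·atan2(0.25477, 0.832) = 0.59430 rad
ℓ = θ/κ = 0.59430/0.67299 = 0.88307

0.6730 60.62 0.8831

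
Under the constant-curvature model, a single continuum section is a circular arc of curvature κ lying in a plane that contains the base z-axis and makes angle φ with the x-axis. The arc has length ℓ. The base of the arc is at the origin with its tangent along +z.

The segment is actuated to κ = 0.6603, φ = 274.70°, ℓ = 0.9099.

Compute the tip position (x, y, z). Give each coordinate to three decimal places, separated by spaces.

θ = κ·ℓ = 0.6603 × 0.9099 = 0.60081 rad
ρ = (1 − cos θ)/κ = (1 − 0.82488)/0.6603 = 0.26521
z = sin θ / κ = 0.56531/0.6603 = 0.85614
x = ρ cos φ = 0.26521 × cos(274.70°) = 0.02173
y = ρ sin φ = 0.26521 × sin(274.70°) = -0.26432

0.022 -0.264 0.856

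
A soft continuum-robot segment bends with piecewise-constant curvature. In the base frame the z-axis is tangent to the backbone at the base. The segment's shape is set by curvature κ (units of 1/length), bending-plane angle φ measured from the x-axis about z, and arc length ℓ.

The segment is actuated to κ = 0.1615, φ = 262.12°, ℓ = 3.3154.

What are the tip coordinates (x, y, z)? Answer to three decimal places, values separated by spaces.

θ = κ·ℓ = 0.1615 × 3.3154 = 0.53544 rad
ρ = (1 − cos θ)/κ = (1 − 0.86005)/0.1615 = 0.86659
z = sin θ / κ = 0.51022/0.1615 = 3.15924
x = ρ cos φ = 0.86659 × cos(262.12°) = -0.11881
y = ρ sin φ = 0.86659 × sin(262.12°) = -0.85841

-0.119 -0.858 3.159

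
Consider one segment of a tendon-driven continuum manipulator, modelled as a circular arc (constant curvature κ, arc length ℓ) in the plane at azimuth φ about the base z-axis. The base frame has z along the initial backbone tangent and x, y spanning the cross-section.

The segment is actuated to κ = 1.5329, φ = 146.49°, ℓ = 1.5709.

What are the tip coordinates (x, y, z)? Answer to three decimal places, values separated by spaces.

-0.948 0.628 0.437

θ = κ·ℓ = 1.5329 × 1.5709 = 2.40803 rad
ρ = (1 − cos θ)/κ = (1 − -0.74280)/1.5329 = 1.13693
z = sin θ / κ = 0.66952/1.5329 = 0.43677
x = ρ cos φ = 1.13693 × cos(146.49°) = -0.94796
y = ρ sin φ = 1.13693 × sin(146.49°) = 0.62768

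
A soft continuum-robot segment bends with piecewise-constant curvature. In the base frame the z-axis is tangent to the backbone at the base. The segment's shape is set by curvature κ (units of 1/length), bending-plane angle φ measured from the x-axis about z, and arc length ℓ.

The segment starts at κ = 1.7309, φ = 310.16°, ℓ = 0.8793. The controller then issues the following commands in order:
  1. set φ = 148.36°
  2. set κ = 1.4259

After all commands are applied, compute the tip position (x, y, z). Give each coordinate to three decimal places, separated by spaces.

-0.411 0.253 0.666

initial: κ=1.7309, φ=310.16°, ℓ=0.8793
cmd 1: set φ=148.36° → (κ,φ,ℓ)=(1.7309,148.36°,0.8793) → tip=(-0.4679,0.2883,0.5770)
cmd 2: set κ=1.4259 → (κ,φ,ℓ)=(1.4259,148.36°,0.8793) → tip=(-0.4110,0.2532,0.6664)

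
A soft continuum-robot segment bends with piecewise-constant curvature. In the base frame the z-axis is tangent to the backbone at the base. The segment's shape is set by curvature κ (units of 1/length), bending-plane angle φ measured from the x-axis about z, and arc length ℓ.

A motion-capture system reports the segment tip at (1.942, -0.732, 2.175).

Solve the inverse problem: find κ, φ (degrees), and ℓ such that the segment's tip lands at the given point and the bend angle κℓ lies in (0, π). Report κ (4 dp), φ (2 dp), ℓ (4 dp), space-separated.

0.4593 339.35 3.3182

ρ = √(x²+y²) = √(1.942² + -0.732²) = 2.07538
φ = atan2(y, x) mod 360° = atan2(-0.732, 1.942) = 339.3470°
|p|² = ρ² + z² = 2.07538² + 2.175² = 9.03781
κ = 2ρ / |p|² = 2×2.07538 / 9.03781 = 0.45927
θ = 2·atan2(ρ, z) = 2·atan2(2.07538, 2.175) = 1.52393 rad
ℓ = θ/κ = 1.52393/0.45927 = 3.31819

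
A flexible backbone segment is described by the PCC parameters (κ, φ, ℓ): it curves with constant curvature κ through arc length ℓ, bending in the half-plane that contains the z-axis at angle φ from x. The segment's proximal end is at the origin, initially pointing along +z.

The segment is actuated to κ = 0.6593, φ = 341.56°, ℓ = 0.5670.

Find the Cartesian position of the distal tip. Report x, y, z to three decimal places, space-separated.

θ = κ·ℓ = 0.6593 × 0.5670 = 0.37382 rad
ρ = (1 − cos θ)/κ = (1 − 0.93094)/0.6593 = 0.10475
z = sin θ / κ = 0.36518/0.6593 = 0.55389
x = ρ cos φ = 0.10475 × cos(341.56°) = 0.09937
y = ρ sin φ = 0.10475 × sin(341.56°) = -0.03313

0.099 -0.033 0.554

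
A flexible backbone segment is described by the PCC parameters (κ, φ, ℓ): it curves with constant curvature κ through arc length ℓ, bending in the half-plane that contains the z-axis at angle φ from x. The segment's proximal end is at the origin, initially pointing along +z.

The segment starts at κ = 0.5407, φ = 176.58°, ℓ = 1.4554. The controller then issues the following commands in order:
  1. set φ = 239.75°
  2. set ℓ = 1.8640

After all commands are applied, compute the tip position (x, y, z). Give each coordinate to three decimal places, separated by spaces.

initial: κ=0.5407, φ=176.58°, ℓ=1.4554
cmd 1: set φ=239.75° → (κ,φ,ℓ)=(0.5407,239.75°,1.4554) → tip=(-0.2739,-0.4697,1.3098)
cmd 2: set ℓ=1.8640 → (κ,φ,ℓ)=(0.5407,239.75°,1.8640) → tip=(-0.4345,-0.7450,1.5641)

-0.434 -0.745 1.564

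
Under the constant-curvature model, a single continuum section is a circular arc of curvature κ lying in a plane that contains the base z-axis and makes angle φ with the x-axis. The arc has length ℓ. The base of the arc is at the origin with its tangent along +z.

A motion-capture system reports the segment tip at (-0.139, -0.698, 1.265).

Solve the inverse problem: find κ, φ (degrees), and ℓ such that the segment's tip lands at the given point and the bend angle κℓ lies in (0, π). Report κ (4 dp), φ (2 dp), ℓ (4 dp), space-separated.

0.6756 258.74 1.5170

ρ = √(x²+y²) = √(-0.139² + -0.698²) = 0.71171
φ = atan2(y, x) mod 360° = atan2(-0.698, -0.139) = 258.7374°
|p|² = ρ² + z² = 0.71171² + 1.265² = 2.10675
κ = 2ρ / |p|² = 2×0.71171 / 2.10675 = 0.67564
θ = 2·atan2(ρ, z) = 2·atan2(0.71171, 1.265) = 1.02495 rad
ℓ = θ/κ = 1.02495/0.67564 = 1.51700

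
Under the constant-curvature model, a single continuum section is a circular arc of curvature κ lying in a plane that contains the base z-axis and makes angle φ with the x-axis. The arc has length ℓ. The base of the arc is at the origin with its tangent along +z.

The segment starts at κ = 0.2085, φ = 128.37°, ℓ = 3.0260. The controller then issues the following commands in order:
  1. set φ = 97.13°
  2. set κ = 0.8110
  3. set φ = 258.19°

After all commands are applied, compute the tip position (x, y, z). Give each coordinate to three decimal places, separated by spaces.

initial: κ=0.2085, φ=128.37°, ℓ=3.0260
cmd 1: set φ=97.13° → (κ,φ,ℓ)=(0.2085,97.13°,3.0260) → tip=(-0.1146,0.9162,2.8292)
cmd 2: set κ=0.8110 → (κ,φ,ℓ)=(0.8110,97.13°,3.0260) → tip=(-0.2713,2.1691,0.7825)
cmd 3: set φ=258.19° → (κ,φ,ℓ)=(0.8110,258.19°,3.0260) → tip=(-0.4474,-2.1397,0.7825)

-0.447 -2.140 0.783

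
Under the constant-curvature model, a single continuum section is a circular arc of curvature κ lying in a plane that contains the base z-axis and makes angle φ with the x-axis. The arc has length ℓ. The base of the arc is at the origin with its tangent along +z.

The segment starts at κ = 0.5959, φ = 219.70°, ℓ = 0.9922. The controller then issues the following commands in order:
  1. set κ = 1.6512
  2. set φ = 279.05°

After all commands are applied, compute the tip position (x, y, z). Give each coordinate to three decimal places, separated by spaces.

initial: κ=0.5959, φ=219.70°, ℓ=0.9922
cmd 1: set κ=1.6512 → (κ,φ,ℓ)=(1.6512,219.70°,0.9922) → tip=(-0.4974,-0.4130,0.6042)
cmd 2: set φ=279.05° → (κ,φ,ℓ)=(1.6512,279.05°,0.9922) → tip=(0.1017,-0.6384,0.6042)

0.102 -0.638 0.604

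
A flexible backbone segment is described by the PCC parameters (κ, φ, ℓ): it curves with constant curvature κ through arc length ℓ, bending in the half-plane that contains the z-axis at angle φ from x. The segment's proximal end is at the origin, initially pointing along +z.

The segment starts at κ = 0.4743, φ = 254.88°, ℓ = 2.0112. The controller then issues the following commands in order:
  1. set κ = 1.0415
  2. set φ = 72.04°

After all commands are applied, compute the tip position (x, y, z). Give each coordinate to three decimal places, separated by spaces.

initial: κ=0.4743, φ=254.88°, ℓ=2.0112
cmd 1: set κ=1.0415 → (κ,φ,ℓ)=(1.0415,254.88°,2.0112) → tip=(-0.3757,-1.3906,0.8314)
cmd 2: set φ=72.04° → (κ,φ,ℓ)=(1.0415,72.04°,2.0112) → tip=(0.4442,1.3703,0.8314)

0.444 1.370 0.831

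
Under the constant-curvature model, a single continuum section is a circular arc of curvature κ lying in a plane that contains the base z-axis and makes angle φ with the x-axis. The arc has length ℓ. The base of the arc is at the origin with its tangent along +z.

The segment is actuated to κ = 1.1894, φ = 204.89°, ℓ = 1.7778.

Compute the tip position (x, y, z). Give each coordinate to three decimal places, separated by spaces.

θ = κ·ℓ = 1.1894 × 1.7778 = 2.11452 rad
ρ = (1 − cos θ)/κ = (1 − -0.51732)/1.1894 = 1.27570
z = sin θ / κ = 0.85579/1.1894 = 0.71951
x = ρ cos φ = 1.27570 × cos(204.89°) = -1.15721
y = ρ sin φ = 1.27570 × sin(204.89°) = -0.53692

-1.157 -0.537 0.720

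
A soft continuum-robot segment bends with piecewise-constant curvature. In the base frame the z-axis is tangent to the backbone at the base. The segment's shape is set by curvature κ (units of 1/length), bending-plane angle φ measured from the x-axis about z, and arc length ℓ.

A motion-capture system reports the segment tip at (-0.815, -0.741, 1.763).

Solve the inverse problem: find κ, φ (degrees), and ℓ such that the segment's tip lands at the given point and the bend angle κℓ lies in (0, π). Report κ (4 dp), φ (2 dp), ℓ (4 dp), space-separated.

0.5098 222.28 2.1909

ρ = √(x²+y²) = √(-0.815² + -0.741²) = 1.10150
φ = atan2(y, x) mod 360° = atan2(-0.741, -0.815) = 222.2772°
|p|² = ρ² + z² = 1.10150² + 1.763² = 4.32147
κ = 2ρ / |p|² = 2×1.10150 / 4.32147 = 0.50978
θ = 2·atan2(ρ, z) = 2·atan2(1.10150, 1.763) = 1.11689 rad
ℓ = θ/κ = 1.11689/0.50978 = 2.19093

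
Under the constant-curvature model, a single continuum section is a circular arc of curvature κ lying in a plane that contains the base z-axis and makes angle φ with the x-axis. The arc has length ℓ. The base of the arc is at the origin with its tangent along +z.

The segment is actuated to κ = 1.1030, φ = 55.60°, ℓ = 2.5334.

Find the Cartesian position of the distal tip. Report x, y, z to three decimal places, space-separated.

0.994 1.451 0.309

θ = κ·ℓ = 1.1030 × 2.5334 = 2.79434 rad
ρ = (1 − cos θ)/κ = (1 − -0.94031)/1.1030 = 1.75912
z = sin θ / κ = 0.34032/1.1030 = 0.30854
x = ρ cos φ = 1.75912 × cos(55.60°) = 0.99385
y = ρ sin φ = 1.75912 × sin(55.60°) = 1.45148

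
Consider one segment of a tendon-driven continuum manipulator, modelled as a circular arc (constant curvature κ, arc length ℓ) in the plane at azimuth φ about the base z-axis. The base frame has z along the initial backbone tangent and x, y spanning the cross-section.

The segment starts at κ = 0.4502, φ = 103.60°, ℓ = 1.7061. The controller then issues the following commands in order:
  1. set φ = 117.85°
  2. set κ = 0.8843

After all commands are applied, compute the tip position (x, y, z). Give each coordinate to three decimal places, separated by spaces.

-0.495 0.938 1.129

initial: κ=0.4502, φ=103.60°, ℓ=1.7061
cmd 1: set φ=117.85° → (κ,φ,ℓ)=(0.4502,117.85°,1.7061) → tip=(-0.2913,0.5514,1.5432)
cmd 2: set κ=0.8843 → (κ,φ,ℓ)=(0.8843,117.85°,1.7061) → tip=(-0.4955,0.9378,1.1287)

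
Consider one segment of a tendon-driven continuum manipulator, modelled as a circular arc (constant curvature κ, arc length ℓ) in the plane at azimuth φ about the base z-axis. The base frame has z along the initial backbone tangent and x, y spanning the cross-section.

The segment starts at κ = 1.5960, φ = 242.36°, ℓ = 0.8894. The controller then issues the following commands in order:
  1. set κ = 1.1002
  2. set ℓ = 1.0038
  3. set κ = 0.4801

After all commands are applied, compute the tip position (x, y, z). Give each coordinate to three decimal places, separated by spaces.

initial: κ=1.5960, φ=242.36°, ℓ=0.8894
cmd 1: set κ=1.1002 → (κ,φ,ℓ)=(1.1002,242.36°,0.8894) → tip=(-0.1863,-0.3557,0.7541)
cmd 2: set ℓ=1.0038 → (κ,φ,ℓ)=(1.1002,242.36°,1.0038) → tip=(-0.2320,-0.4431,0.8118)
cmd 3: set κ=0.4801 → (κ,φ,ℓ)=(0.4801,242.36°,1.0038) → tip=(-0.1101,-0.2102,0.9654)

-0.110 -0.210 0.965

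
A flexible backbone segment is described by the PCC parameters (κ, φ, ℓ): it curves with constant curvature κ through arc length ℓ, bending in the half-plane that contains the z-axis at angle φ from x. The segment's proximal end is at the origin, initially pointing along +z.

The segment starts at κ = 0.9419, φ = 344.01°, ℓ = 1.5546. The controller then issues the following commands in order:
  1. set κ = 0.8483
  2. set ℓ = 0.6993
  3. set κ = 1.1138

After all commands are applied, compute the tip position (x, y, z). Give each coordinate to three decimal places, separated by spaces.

0.249 -0.071 0.631

initial: κ=0.9419, φ=344.01°, ℓ=1.5546
cmd 1: set κ=0.8483 → (κ,φ,ℓ)=(0.8483,344.01°,1.5546) → tip=(0.8506,-0.2438,1.1416)
cmd 2: set ℓ=0.6993 → (κ,φ,ℓ)=(0.8483,344.01°,0.6993) → tip=(0.1936,-0.0555,0.6590)
cmd 3: set κ=1.1138 → (κ,φ,ℓ)=(1.1138,344.01°,0.6993) → tip=(0.2488,-0.0713,0.6307)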